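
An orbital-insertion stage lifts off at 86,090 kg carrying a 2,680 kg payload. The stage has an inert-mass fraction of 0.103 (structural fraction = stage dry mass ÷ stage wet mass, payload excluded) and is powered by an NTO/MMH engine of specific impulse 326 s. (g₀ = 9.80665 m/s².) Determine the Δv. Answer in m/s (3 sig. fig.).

Stage wet mass = m₀ − payload = 86,090 − 2,680 = 83,410 kg.
Stage dry mass = ε × stage wet mass = 0.103 × 83,410 = 8,591.23 kg.
Burnout mass m_f = stage dry + payload = 8,591.23 + 2,680 = 11,271.23 kg.
v_e = Isp · g₀ = 326 × 9.80665 = 3197.0 m/s.
Δv = v_e · ln(86,090/11,271.23) = 3197.0 × ln(7.638) = 3197.0 × 2.0331 ≈ 6500 m/s.

Δv ≈ 6500 m/s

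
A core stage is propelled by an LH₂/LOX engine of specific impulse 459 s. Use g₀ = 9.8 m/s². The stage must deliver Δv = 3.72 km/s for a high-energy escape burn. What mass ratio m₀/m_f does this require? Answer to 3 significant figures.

mass ratio ≈ 2.29

v_e = Isp · g₀ = 459 × 9.8 = 4498.2 m/s.
By the Tsiolkovsky rocket equation, m₀/m_f = exp(Δv / v_e) = exp(3720 / 4498.2) = exp(0.8270) = 2.2864.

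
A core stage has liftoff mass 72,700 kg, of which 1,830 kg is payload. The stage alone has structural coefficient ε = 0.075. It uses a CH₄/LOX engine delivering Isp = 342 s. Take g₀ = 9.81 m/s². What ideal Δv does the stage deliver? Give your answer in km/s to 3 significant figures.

Stage wet mass = m₀ − payload = 72,700 − 1,830 = 70,870 kg.
Stage dry mass = ε × stage wet mass = 0.075 × 70,870 = 5,315.25 kg.
Burnout mass m_f = stage dry + payload = 5,315.25 + 1,830 = 7,145.25 kg.
v_e = Isp · g₀ = 342 × 9.81 = 3355.0 m/s.
Δv = v_e · ln(72,700/7,145.25) = 3355.0 × ln(10.17) = 3355.0 × 2.3199 ≈ 7783 m/s.

Δv ≈ 7.78 km/s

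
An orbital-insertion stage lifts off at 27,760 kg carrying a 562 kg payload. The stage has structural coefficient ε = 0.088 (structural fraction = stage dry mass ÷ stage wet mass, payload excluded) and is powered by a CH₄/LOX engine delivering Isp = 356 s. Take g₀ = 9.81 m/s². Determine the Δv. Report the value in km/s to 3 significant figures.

Stage wet mass = m₀ − payload = 27,760 − 562 = 27,198 kg.
Stage dry mass = ε × stage wet mass = 0.088 × 27,198 = 2,393.42 kg.
Burnout mass m_f = stage dry + payload = 2,393.42 + 562 = 2,955.42 kg.
v_e = Isp · g₀ = 356 × 9.81 = 3492.4 m/s.
Δv = v_e · ln(27,760/2,955.42) = 3492.4 × ln(9.393) = 3492.4 × 2.2400 ≈ 7823 m/s.

Δv ≈ 7.82 km/s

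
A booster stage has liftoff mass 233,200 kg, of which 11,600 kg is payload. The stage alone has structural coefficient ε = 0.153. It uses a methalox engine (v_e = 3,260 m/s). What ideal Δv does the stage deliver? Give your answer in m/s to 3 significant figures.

Stage wet mass = m₀ − payload = 233,200 − 11,600 = 221,600 kg.
Stage dry mass = ε × stage wet mass = 0.153 × 221,600 = 33,904.8 kg.
Burnout mass m_f = stage dry + payload = 33,904.8 + 11,600 = 45,504.8 kg.
Rocket equation: Δv = v_e · ln(233,200/45,504.8) = 3260.0 × ln(5.125) = 3260.0 × 1.6341 ≈ 5327 m/s.

Δv ≈ 5330 m/s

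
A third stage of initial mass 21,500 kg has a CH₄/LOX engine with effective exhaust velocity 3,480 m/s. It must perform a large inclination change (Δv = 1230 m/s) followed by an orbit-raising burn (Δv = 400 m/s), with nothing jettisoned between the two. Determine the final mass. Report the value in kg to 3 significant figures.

final mass ≈ 13500 kg

After the first burn: m = 21500 × exp(−1230/3480.0) = 21500 × 0.70226 = 15,098.6 kg.
After the second burn: m = 15,098.6 × exp(−400/3480.0) = 15,098.6 × 0.89142 = 13,459.2 kg.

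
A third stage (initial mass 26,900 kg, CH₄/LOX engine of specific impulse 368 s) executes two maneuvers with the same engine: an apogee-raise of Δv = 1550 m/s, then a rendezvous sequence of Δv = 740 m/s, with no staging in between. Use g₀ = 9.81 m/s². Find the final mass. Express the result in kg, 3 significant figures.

v_e = Isp · g₀ = 368 × 9.81 = 3610.1 m/s.
After the first burn: m = 26900 × exp(−1550/3610.1) = 26900 × 0.65093 = 17,510 kg.
After the second burn: m = 17,510 × exp(−740/3610.1) = 17,510 × 0.81466 = 14,264.7 kg.

final mass ≈ 14300 kg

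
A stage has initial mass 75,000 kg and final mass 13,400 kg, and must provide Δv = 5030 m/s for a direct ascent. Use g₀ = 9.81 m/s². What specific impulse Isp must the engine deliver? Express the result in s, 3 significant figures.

Isp ≈ 298 s

ln(m₀/m_f) = ln(75000/13400) = ln(5.597) = 1.7222.
v_e = Δv / ln(m₀/m_f) = 5030 / 1.7222 = 2920.6 m/s.
Isp = v_e / g₀ = 2920.6 / 9.81 = 297.7 s.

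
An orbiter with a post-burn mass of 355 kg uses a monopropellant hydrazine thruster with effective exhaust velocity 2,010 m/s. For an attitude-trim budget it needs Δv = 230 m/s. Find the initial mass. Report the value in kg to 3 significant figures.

initial mass ≈ 398 kg

From the ideal rocket equation, m₀/m_f = exp(Δv / v_e) = exp(230 / 2010.0) = exp(0.1144) = 1.1212.
m₀ = m_f × 1.1212 = 355 × 1.1212 = 398.026 kg.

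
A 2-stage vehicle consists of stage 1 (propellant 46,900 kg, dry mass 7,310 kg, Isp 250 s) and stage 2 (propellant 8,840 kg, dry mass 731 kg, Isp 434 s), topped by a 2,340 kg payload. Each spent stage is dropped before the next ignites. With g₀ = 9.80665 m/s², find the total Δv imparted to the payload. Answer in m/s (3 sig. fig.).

Δv ≈ 8800 m/s

Ignition mass of stage 1 = 46,900+7,310 + 8,840+731 + 2,340 = 66,121 kg.
Stage 1: m₀ = 66,121 kg, m_f = 66,121 − 46,900 = 19,221 kg; Δv = 250×9.80665×ln(3.44) = 2451.7×1.2355 ≈ 3029 m/s.
Stage 2: m₀ = 11,911 kg, m_f = 11,911 − 8,840 = 3,071 kg; Δv = 434×9.80665×ln(3.879) = 4256.1×1.3555 ≈ 5769 m/s.
Total Δv = 3029 + 5769 = 8798 m/s.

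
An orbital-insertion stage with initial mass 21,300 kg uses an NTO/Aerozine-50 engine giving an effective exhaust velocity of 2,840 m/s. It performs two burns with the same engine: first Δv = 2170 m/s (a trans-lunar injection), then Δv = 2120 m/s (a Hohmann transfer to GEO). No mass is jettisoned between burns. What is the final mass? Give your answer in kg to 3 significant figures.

After the first burn: m = 21300 × exp(−2170/2840.0) = 21300 × 0.46576 = 9,920.69 kg.
After the second burn: m = 9,920.69 × exp(−2120/2840.0) = 9,920.69 × 0.47403 = 4,702.7 kg.

final mass ≈ 4700 kg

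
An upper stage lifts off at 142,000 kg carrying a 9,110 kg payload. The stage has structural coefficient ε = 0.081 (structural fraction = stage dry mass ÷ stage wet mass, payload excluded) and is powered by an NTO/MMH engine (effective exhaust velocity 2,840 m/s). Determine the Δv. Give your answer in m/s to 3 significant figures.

Δv ≈ 5580 m/s

Stage wet mass = m₀ − payload = 142,000 − 9,110 = 132,890 kg.
Stage dry mass = ε × stage wet mass = 0.081 × 132,890 = 10,764.1 kg.
Burnout mass m_f = stage dry + payload = 10,764.1 + 9,110 = 19,874.1 kg.
Using Δv = v_e ln(m₀/m_f): Δv = v_e · ln(142,000/19,874.1) = 2840.0 × ln(7.145) = 2840.0 × 1.9664 ≈ 5585 m/s.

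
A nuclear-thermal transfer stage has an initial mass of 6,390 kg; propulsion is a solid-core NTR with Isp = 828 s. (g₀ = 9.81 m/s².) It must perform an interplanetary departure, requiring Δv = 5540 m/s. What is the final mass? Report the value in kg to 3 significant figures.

v_e = Isp · g₀ = 828 × 9.81 = 8122.7 m/s.
Rocket equation: m₀/m_f = exp(Δv / v_e) = exp(5540 / 8122.7) = exp(0.6820) = 1.9779.
m_f = m₀ / 1.9779 = 6,390 / 1.9779 = 3,230.7 kg.

final mass ≈ 3230 kg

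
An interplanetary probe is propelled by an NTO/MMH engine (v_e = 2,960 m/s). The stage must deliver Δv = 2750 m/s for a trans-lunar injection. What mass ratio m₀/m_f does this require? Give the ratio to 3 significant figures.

mass ratio ≈ 2.53

Rocket equation: m₀/m_f = exp(Δv / v_e) = exp(2750 / 2960.0) = exp(0.9291) = 2.5321.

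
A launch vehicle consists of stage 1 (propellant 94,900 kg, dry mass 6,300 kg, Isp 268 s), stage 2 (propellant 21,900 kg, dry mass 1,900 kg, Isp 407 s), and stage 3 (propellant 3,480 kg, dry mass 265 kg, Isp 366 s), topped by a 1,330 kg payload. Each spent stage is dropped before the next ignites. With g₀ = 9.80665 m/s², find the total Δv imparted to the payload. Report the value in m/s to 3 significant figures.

Ignition mass of stage 1 = 94,900+6,300 + 21,900+1,900 + 3,480+265 + 1,330 = 130,075 kg.
Stage 1: m₀ = 130,075 kg, m_f = 130,075 − 94,900 = 35,175 kg; Δv = 268×9.80665×ln(3.698) = 2628.2×1.3078 ≈ 3437 m/s.
Stage 2: m₀ = 28,875 kg, m_f = 28,875 − 21,900 = 6,975 kg; Δv = 407×9.80665×ln(4.14) = 3991.3×1.4206 ≈ 5670 m/s.
Stage 3: m₀ = 5,075 kg, m_f = 5,075 − 3,480 = 1,595 kg; Δv = 366×9.80665×ln(3.182) = 3589.2×1.1575 ≈ 4154 m/s.
Total Δv = 3437 + 5670 + 4154 = 13261 m/s.

Δv ≈ 13300 m/s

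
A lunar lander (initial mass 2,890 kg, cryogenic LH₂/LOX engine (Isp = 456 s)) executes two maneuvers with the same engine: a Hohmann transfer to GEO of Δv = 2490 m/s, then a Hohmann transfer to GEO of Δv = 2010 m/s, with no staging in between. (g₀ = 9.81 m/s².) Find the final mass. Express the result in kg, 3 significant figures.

final mass ≈ 1060 kg

v_e = Isp · g₀ = 456 × 9.81 = 4473.4 m/s.
After the first burn: m = 2890 × exp(−2490/4473.4) = 2890 × 0.57314 = 1,656.37 kg.
After the second burn: m = 1,656.37 × exp(−2010/4473.4) = 1,656.37 × 0.63806 = 1,056.86 kg.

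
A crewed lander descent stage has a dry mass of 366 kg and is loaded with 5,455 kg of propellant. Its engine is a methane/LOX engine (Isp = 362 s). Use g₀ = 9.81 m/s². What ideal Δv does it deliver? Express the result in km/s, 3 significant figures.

v_e = Isp · g₀ = 362 × 9.81 = 3551.2 m/s.
m₀ = m_dry + m_prop = 366 + 5,455 = 5,821 kg.
By the Tsiolkovsky rocket equation, Δv = v_e · ln(m₀/m_f) = 3551.2 × ln(15.9) = 3551.2 × 2.7666 ≈ 9824.8 m/s.

Δv ≈ 9.82 km/s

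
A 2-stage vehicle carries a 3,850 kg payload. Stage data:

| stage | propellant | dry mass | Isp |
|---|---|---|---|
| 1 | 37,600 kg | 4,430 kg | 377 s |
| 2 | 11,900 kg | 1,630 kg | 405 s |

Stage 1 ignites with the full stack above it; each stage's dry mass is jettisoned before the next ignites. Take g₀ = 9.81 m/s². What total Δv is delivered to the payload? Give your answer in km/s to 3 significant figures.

Δv ≈ 8.29 km/s

Ignition mass of stage 1 = 37,600+4,430 + 11,900+1,630 + 3,850 = 59,410 kg.
Stage 1: m₀ = 59,410 kg, m_f = 59,410 − 37,600 = 21,810 kg; Δv = 377×9.81×ln(2.724) = 3698.4×1.0021 ≈ 3706 m/s.
Stage 2: m₀ = 17,380 kg, m_f = 17,380 − 11,900 = 5,480 kg; Δv = 405×9.81×ln(3.172) = 3973.1×1.1542 ≈ 4586 m/s.
Total Δv = 3706 + 4586 = 8292 m/s.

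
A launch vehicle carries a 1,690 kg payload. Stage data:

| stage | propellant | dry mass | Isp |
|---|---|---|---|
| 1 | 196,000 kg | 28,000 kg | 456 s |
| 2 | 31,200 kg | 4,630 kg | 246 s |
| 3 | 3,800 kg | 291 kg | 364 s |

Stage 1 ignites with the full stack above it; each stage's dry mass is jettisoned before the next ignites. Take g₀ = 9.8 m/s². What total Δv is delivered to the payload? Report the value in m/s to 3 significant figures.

Δv ≈ 13100 m/s

Ignition mass of stage 1 = 196,000+28,000 + 31,200+4,630 + 3,800+291 + 1,690 = 265,611 kg.
Stage 1: m₀ = 265,611 kg, m_f = 265,611 − 196,000 = 69,611 kg; Δv = 456×9.8×ln(3.816) = 4468.8×1.3391 ≈ 5984 m/s.
Stage 2: m₀ = 41,611 kg, m_f = 41,611 − 31,200 = 10,411 kg; Δv = 246×9.8×ln(3.997) = 2410.8×1.3855 ≈ 3340 m/s.
Stage 3: m₀ = 5,781 kg, m_f = 5,781 − 3,800 = 1,981 kg; Δv = 364×9.8×ln(2.918) = 3567.2×1.0710 ≈ 3820 m/s.
Total Δv = 5984 + 3340 + 3820 = 13144 m/s.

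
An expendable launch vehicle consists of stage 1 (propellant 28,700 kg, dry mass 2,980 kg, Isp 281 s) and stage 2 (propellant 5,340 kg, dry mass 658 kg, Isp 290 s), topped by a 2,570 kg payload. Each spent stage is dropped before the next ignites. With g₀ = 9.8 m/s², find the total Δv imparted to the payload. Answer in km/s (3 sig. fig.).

Ignition mass of stage 1 = 28,700+2,980 + 5,340+658 + 2,570 = 40,248 kg.
Stage 1: m₀ = 40,248 kg, m_f = 40,248 − 28,700 = 11,548 kg; Δv = 281×9.8×ln(3.485) = 2753.8×1.2485 ≈ 3438 m/s.
Stage 2: m₀ = 8,568 kg, m_f = 8,568 − 5,340 = 3,228 kg; Δv = 290×9.8×ln(2.654) = 2842.0×0.9762 ≈ 2774 m/s.
Total Δv = 3438 + 2774 = 6212 m/s.

Δv ≈ 6.21 km/s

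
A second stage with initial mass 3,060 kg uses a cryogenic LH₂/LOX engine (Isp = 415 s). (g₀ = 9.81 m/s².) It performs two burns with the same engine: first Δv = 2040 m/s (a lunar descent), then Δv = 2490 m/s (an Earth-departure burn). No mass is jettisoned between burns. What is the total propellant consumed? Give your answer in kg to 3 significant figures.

v_e = Isp · g₀ = 415 × 9.81 = 4071.2 m/s.
After the first burn: m = 3060 × exp(−2040/4071.2) = 3060 × 0.60587 = 1,853.96 kg.
After the second burn: m = 1,853.96 × exp(−2490/4071.2) = 1,853.96 × 0.54247 = 1,005.72 kg.
Total propellant = m₀ − m_final = 3060 − 1,005.72 = 2,054.28 kg.

total propellant consumed ≈ 2050 kg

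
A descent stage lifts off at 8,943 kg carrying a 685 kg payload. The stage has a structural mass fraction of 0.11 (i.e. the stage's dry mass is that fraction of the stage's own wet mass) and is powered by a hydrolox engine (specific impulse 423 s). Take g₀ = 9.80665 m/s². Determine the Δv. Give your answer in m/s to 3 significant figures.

Δv ≈ 7160 m/s

Stage wet mass = m₀ − payload = 8,943 − 685 = 8,258 kg.
Stage dry mass = ε × stage wet mass = 0.11 × 8,258 = 908.38 kg.
Burnout mass m_f = stage dry + payload = 908.38 + 685 = 1,593.38 kg.
v_e = Isp · g₀ = 423 × 9.80665 = 4148.2 m/s.
By the Tsiolkovsky rocket equation, Δv = v_e · ln(8,943/1,593.38) = 4148.2 × ln(5.613) = 4148.2 × 1.7250 ≈ 7156 m/s.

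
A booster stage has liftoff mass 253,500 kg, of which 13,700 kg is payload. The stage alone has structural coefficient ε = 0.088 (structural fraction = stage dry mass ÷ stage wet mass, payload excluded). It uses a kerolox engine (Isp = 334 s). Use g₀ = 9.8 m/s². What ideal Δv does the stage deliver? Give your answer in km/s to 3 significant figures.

Stage wet mass = m₀ − payload = 253,500 − 13,700 = 239,800 kg.
Stage dry mass = ε × stage wet mass = 0.088 × 239,800 = 21,102.4 kg.
Burnout mass m_f = stage dry + payload = 21,102.4 + 13,700 = 34,802.4 kg.
v_e = Isp · g₀ = 334 × 9.8 = 3273.2 m/s.
From the ideal rocket equation, Δv = v_e · ln(253,500/34,802.4) = 3273.2 × ln(7.284) = 3273.2 × 1.9857 ≈ 6500 m/s.

Δv ≈ 6.50 km/s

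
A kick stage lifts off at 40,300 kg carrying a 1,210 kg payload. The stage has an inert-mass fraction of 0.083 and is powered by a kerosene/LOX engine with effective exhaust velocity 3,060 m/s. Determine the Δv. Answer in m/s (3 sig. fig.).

Stage wet mass = m₀ − payload = 40,300 − 1,210 = 39,090 kg.
Stage dry mass = ε × stage wet mass = 0.083 × 39,090 = 3,244.47 kg.
Burnout mass m_f = stage dry + payload = 3,244.47 + 1,210 = 4,454.47 kg.
From the ideal rocket equation, Δv = v_e · ln(40,300/4,454.47) = 3060.0 × ln(9.047) = 3060.0 × 2.2024 ≈ 6739 m/s.

Δv ≈ 6740 m/s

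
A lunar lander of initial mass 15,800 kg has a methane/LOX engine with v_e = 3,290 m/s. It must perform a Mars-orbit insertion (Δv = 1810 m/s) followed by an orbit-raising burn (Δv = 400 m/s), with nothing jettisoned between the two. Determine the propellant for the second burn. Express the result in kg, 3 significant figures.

After the first burn: m = 15800 × exp(−1810/3290.0) = 15800 × 0.57686 = 9,114.39 kg.
After the second burn: m = 9,114.39 × exp(−400/3290.0) = 9,114.39 × 0.88552 = 8,070.97 kg.
Second-burn propellant = 9,114.39 − 8,070.97 = 1,043.42 kg.

propellant for the second burn ≈ 1040 kg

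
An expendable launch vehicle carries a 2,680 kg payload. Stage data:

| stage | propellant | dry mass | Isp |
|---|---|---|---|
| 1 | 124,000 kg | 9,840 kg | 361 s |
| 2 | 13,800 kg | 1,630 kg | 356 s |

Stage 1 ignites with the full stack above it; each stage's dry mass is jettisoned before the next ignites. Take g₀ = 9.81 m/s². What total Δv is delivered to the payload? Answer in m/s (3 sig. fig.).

Δv ≈ 11000 m/s

Ignition mass of stage 1 = 124,000+9,840 + 13,800+1,630 + 2,680 = 151,950 kg.
Stage 1: m₀ = 151,950 kg, m_f = 151,950 − 124,000 = 27,950 kg; Δv = 361×9.81×ln(5.436) = 3541.4×1.6931 ≈ 5996 m/s.
Stage 2: m₀ = 18,110 kg, m_f = 18,110 − 13,800 = 4,310 kg; Δv = 356×9.81×ln(4.202) = 3492.4×1.4355 ≈ 5013 m/s.
Total Δv = 5996 + 5013 = 11009 m/s.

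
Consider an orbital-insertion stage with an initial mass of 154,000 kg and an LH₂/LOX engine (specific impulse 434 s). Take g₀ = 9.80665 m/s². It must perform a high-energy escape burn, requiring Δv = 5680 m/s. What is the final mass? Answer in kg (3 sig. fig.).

v_e = Isp · g₀ = 434 × 9.80665 = 4256.1 m/s.
From the ideal rocket equation, m₀/m_f = exp(Δv / v_e) = exp(5680 / 4256.1) = exp(1.3346) = 3.7983.
m_f = m₀ / 3.7983 = 154,000 / 3.7983 = 40,544.5 kg.

final mass ≈ 40500 kg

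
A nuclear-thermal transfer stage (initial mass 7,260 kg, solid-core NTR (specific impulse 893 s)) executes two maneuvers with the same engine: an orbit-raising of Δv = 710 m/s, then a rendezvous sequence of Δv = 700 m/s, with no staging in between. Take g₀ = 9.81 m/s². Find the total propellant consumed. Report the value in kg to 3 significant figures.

v_e = Isp · g₀ = 893 × 9.81 = 8760.3 m/s.
After the first burn: m = 7260 × exp(−710/8760.3) = 7260 × 0.92215 = 6,694.81 kg.
After the second burn: m = 6,694.81 × exp(−700/8760.3) = 6,694.81 × 0.92320 = 6,180.65 kg.
Total propellant = m₀ − m_final = 7260 − 6,180.65 = 1,079.35 kg.

total propellant consumed ≈ 1080 kg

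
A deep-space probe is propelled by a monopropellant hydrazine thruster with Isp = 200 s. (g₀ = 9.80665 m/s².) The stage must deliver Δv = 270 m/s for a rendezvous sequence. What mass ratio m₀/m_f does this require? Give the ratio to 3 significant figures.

mass ratio ≈ 1.15

v_e = Isp · g₀ = 200 × 9.80665 = 1961.3 m/s.
From the ideal rocket equation, m₀/m_f = exp(Δv / v_e) = exp(270 / 1961.3) = exp(0.1377) = 1.1476.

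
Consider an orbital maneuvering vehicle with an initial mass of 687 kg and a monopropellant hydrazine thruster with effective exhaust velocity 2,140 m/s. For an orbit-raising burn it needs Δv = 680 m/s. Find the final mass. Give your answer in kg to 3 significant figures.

Using Δv = v_e ln(m₀/m_f): m₀/m_f = exp(Δv / v_e) = exp(680 / 2140.0) = exp(0.3178) = 1.3740.
m_f = m₀ / 1.3740 = 687 / 1.3740 = 500 kg.

final mass ≈ 500 kg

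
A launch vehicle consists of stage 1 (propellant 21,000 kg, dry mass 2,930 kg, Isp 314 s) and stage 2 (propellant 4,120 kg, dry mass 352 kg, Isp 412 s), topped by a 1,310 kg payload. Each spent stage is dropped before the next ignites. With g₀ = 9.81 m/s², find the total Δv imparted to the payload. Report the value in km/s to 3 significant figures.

Δv ≈ 8.82 km/s

Ignition mass of stage 1 = 21,000+2,930 + 4,120+352 + 1,310 = 29,712 kg.
Stage 1: m₀ = 29,712 kg, m_f = 29,712 − 21,000 = 8,712 kg; Δv = 314×9.81×ln(3.41) = 3080.3×1.2268 ≈ 3779 m/s.
Stage 2: m₀ = 5,782 kg, m_f = 5,782 − 4,120 = 1,662 kg; Δv = 412×9.81×ln(3.479) = 4041.7×1.2467 ≈ 5039 m/s.
Total Δv = 3779 + 5039 = 8818 m/s.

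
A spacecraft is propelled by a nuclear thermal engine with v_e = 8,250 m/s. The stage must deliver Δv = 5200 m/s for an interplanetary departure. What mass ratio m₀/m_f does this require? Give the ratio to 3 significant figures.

mass ratio ≈ 1.88

By the Tsiolkovsky rocket equation, m₀/m_f = exp(Δv / v_e) = exp(5200 / 8250.0) = exp(0.6303) = 1.8782.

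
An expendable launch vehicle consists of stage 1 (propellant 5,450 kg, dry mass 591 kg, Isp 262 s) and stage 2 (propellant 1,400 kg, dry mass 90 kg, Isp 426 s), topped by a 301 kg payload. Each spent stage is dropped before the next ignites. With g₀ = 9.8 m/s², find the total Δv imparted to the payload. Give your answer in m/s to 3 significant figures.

Δv ≈ 9410 m/s

Ignition mass of stage 1 = 5,450+591 + 1,400+90 + 301 = 7,832 kg.
Stage 1: m₀ = 7,832 kg, m_f = 7,832 − 5,450 = 2,382 kg; Δv = 262×9.8×ln(3.288) = 2567.6×1.1903 ≈ 3056 m/s.
Stage 2: m₀ = 1,791 kg, m_f = 1,791 − 1,400 = 391 kg; Δv = 426×9.8×ln(4.581) = 4174.8×1.5218 ≈ 6353 m/s.
Total Δv = 3056 + 6353 = 9409 m/s.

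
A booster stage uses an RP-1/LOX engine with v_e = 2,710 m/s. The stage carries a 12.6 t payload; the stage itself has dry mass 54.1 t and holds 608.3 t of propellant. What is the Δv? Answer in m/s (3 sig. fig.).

m₀ = payload + dry + propellant = 12.6 + 54.1 + 608.3 = 675 t.
m_f = payload + dry = 12.6 + 54.1 = 66.7 t.
By the Tsiolkovsky rocket equation, Δv = v_e · ln(m₀/m_f) = 2710.0 × ln(10.12) = 2710.0 × 2.3145 ≈ 6272.3 m/s.

Δv ≈ 6270 m/s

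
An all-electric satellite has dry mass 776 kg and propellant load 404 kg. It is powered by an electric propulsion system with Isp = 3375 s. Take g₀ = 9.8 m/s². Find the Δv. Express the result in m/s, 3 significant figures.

v_e = Isp · g₀ = 3375 × 9.8 = 33075.0 m/s.
m₀ = m_dry + m_prop = 776 + 404 = 1,180 kg.
Rocket equation: Δv = v_e · ln(m₀/m_f) = 33075.0 × ln(1.521) = 33075.0 × 0.4191 ≈ 13862.3 m/s.

Δv ≈ 13900 m/s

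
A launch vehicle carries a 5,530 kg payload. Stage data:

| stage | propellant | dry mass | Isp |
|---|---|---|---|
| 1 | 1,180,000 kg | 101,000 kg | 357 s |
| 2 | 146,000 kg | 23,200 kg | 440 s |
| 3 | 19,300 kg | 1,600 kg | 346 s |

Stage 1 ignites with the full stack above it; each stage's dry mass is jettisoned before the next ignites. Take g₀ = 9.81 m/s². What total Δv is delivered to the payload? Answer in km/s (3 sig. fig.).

Δv ≈ 16.0 km/s

Ignition mass of stage 1 = 1,180,000+101,000 + 146,000+23,200 + 19,300+1,600 + 5,530 = 1,476,630 kg.
Stage 1: m₀ = 1,476,630 kg, m_f = 1,476,630 − 1,180,000 = 296,630 kg; Δv = 357×9.81×ln(4.978) = 3502.2×1.6050 ≈ 5621 m/s.
Stage 2: m₀ = 195,630 kg, m_f = 195,630 − 146,000 = 49,630 kg; Δv = 440×9.81×ln(3.942) = 4316.4×1.3716 ≈ 5921 m/s.
Stage 3: m₀ = 26,430 kg, m_f = 26,430 − 19,300 = 7,130 kg; Δv = 346×9.81×ln(3.707) = 3394.3×1.3102 ≈ 4447 m/s.
Total Δv = 5621 + 5921 + 4447 = 15989 m/s.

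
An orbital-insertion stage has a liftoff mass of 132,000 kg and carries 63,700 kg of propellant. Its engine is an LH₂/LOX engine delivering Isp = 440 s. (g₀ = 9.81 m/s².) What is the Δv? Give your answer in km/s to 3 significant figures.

Δv ≈ 2.84 km/s

v_e = Isp · g₀ = 440 × 9.81 = 4316.4 m/s.
m_f = m₀ − m_prop = 132,000 − 63,700 = 68,300 kg.
Δv = v_e · ln(m₀/m_f) = 4316.4 × ln(1.933) = 4316.4 × 0.6589 ≈ 2844.0 m/s.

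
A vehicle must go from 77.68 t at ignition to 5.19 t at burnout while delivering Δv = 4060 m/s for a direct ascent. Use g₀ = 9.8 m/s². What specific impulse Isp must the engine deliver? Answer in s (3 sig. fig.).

Isp ≈ 153 s

ln(m₀/m_f) = ln(77680/5190) = ln(14.97) = 2.7059.
v_e = Δv / ln(m₀/m_f) = 4060 / 2.7059 = 1500.4 m/s.
Isp = v_e / g₀ = 1500.4 / 9.8 = 153.1 s.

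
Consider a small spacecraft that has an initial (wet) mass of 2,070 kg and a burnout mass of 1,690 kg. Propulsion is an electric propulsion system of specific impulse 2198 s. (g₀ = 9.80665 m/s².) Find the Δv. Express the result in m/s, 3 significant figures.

v_e = Isp · g₀ = 2198 × 9.80665 = 21555.0 m/s.
Rocket equation: Δv = v_e · ln(m₀/m_f) = 21555.0 × ln(1.225) = 21555.0 × 0.2028 ≈ 4371.8 m/s.

Δv ≈ 4370 m/s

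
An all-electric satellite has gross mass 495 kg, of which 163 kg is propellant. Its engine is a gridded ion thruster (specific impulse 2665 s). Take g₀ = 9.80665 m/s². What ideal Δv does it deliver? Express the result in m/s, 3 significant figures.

Δv ≈ 10400 m/s

v_e = Isp · g₀ = 2665 × 9.80665 = 26134.7 m/s.
m_f = m₀ − m_prop = 495 − 163 = 332 kg.
Using Δv = v_e ln(m₀/m_f): Δv = v_e · ln(m₀/m_f) = 26134.7 × ln(1.491) = 26134.7 × 0.3994 ≈ 10438.8 m/s.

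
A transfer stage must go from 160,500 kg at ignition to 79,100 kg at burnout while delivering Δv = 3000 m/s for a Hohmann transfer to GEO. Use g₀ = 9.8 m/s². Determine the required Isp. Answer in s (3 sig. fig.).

ln(m₀/m_f) = ln(160500/79100) = ln(2.029) = 0.7076.
v_e = Δv / ln(m₀/m_f) = 3000 / 0.7076 = 4239.8 m/s.
Isp = v_e / g₀ = 4239.8 / 9.8 = 432.6 s.

Isp ≈ 433 s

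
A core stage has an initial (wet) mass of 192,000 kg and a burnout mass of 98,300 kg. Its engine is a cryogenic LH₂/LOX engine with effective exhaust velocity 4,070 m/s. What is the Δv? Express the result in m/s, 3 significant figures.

Δv = v_e · ln(m₀/m_f) = 4070.0 × ln(1.953) = 4070.0 × 0.6695 ≈ 2724.7 m/s.

Δv ≈ 2720 m/s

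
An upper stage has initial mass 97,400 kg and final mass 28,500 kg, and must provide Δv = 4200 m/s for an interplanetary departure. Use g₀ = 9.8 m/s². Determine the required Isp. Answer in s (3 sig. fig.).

Isp ≈ 349 s

ln(m₀/m_f) = ln(97400/28500) = ln(3.418) = 1.2289.
From the ideal rocket equation, v_e = Δv / ln(m₀/m_f) = 4200 / 1.2289 = 3417.6 m/s.
Isp = v_e / g₀ = 3417.6 / 9.8 = 348.7 s.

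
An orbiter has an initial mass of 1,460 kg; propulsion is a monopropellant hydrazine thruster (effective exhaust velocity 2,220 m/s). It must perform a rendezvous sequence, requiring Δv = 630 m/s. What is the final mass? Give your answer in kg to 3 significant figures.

final mass ≈ 1100 kg

m₀/m_f = exp(Δv / v_e) = exp(630 / 2220.0) = exp(0.2838) = 1.3281.
m_f = m₀ / 1.3281 = 1,460 / 1.3281 = 1,099.31 kg.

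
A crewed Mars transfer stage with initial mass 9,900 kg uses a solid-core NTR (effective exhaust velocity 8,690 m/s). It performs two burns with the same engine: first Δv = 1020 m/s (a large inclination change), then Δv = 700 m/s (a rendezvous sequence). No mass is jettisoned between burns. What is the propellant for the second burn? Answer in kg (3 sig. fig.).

propellant for the second burn ≈ 681 kg

After the first burn: m = 9900 × exp(−1020/8690.0) = 9900 × 0.88925 = 8,803.58 kg.
After the second burn: m = 8,803.58 × exp(−700/8690.0) = 8,803.58 × 0.92261 = 8,122.27 kg.
Second-burn propellant = 8,803.58 − 8,122.27 = 681.31 kg.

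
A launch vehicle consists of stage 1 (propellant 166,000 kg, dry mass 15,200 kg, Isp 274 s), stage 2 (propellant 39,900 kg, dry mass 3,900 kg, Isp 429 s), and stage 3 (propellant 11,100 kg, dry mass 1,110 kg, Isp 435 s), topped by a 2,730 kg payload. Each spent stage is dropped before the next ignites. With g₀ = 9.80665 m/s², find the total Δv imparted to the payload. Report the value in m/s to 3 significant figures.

Δv ≈ 13700 m/s

Ignition mass of stage 1 = 166,000+15,200 + 39,900+3,900 + 11,100+1,110 + 2,730 = 239,940 kg.
Stage 1: m₀ = 239,940 kg, m_f = 239,940 − 166,000 = 73,940 kg; Δv = 274×9.80665×ln(3.245) = 2687.0×1.1771 ≈ 3163 m/s.
Stage 2: m₀ = 58,740 kg, m_f = 58,740 − 39,900 = 18,840 kg; Δv = 429×9.80665×ln(3.118) = 4207.1×1.1371 ≈ 4784 m/s.
Stage 3: m₀ = 14,940 kg, m_f = 14,940 − 11,100 = 3,840 kg; Δv = 435×9.80665×ln(3.891) = 4265.9×1.3586 ≈ 5796 m/s.
Total Δv = 3163 + 4784 + 5796 = 13743 m/s.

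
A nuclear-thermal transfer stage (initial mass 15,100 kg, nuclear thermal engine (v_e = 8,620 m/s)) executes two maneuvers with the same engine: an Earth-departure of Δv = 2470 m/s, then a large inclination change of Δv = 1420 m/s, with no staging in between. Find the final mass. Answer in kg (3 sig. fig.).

After the first burn: m = 15100 × exp(−2470/8620.0) = 15100 × 0.75085 = 11,337.8 kg.
After the second burn: m = 11,337.8 × exp(−1420/8620.0) = 11,337.8 × 0.84812 = 9,615.81 kg.

final mass ≈ 9620 kg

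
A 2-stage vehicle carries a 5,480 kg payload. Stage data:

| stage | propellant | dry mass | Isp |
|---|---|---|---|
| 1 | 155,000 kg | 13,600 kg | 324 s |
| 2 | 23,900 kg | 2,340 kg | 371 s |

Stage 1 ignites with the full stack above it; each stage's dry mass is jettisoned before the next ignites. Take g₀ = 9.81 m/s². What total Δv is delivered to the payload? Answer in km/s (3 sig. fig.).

Δv ≈ 9.82 km/s

Ignition mass of stage 1 = 155,000+13,600 + 23,900+2,340 + 5,480 = 200,320 kg.
Stage 1: m₀ = 200,320 kg, m_f = 200,320 − 155,000 = 45,320 kg; Δv = 324×9.81×ln(4.42) = 3178.4×1.4862 ≈ 4724 m/s.
Stage 2: m₀ = 31,720 kg, m_f = 31,720 − 23,900 = 7,820 kg; Δv = 371×9.81×ln(4.056) = 3639.5×1.4003 ≈ 5096 m/s.
Total Δv = 4724 + 5096 = 9820 m/s.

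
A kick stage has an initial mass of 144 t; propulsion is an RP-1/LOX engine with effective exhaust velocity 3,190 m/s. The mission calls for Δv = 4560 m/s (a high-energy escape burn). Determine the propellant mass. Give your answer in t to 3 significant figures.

propellant mass ≈ 110 t

m₀/m_f = exp(Δv / v_e) = exp(4560 / 3190.0) = exp(1.4295) = 4.1765.
m_f = 144 / 4.1765 = 34.4786 t, so propellant = m₀ − m_f = 144 − 34.4786 = 109.5214 t.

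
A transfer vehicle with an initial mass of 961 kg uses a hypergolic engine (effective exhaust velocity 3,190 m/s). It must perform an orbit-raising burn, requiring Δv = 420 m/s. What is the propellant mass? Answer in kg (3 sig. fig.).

propellant mass ≈ 119 kg

By the Tsiolkovsky rocket equation, m₀/m_f = exp(Δv / v_e) = exp(420 / 3190.0) = exp(0.1317) = 1.1407.
m_f = 961 / 1.1407 = 842.465 kg, so propellant = m₀ − m_f = 961 − 842.465 = 118.535 kg.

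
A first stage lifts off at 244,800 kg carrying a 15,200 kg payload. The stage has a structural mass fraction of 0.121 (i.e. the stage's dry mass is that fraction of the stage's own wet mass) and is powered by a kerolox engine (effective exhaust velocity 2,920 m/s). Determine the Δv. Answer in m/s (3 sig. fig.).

Stage wet mass = m₀ − payload = 244,800 − 15,200 = 229,600 kg.
Stage dry mass = ε × stage wet mass = 0.121 × 229,600 = 27,781.6 kg.
Burnout mass m_f = stage dry + payload = 27,781.6 + 15,200 = 42,981.6 kg.
Rocket equation: Δv = v_e · ln(244,800/42,981.6) = 2920.0 × ln(5.695) = 2920.0 × 1.7397 ≈ 5080 m/s.

Δv ≈ 5080 m/s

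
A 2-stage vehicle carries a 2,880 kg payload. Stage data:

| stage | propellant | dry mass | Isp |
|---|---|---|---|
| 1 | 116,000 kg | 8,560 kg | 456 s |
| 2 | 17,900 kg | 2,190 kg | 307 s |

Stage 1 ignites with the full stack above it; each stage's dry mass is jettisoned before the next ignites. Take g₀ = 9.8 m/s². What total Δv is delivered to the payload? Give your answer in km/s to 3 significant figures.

Δv ≈ 11.4 km/s

Ignition mass of stage 1 = 116,000+8,560 + 17,900+2,190 + 2,880 = 147,530 kg.
Stage 1: m₀ = 147,530 kg, m_f = 147,530 − 116,000 = 31,530 kg; Δv = 456×9.8×ln(4.679) = 4468.8×1.5431 ≈ 6896 m/s.
Stage 2: m₀ = 22,970 kg, m_f = 22,970 − 17,900 = 5,070 kg; Δv = 307×9.8×ln(4.531) = 3008.6×1.5108 ≈ 4546 m/s.
Total Δv = 6896 + 4546 = 11442 m/s.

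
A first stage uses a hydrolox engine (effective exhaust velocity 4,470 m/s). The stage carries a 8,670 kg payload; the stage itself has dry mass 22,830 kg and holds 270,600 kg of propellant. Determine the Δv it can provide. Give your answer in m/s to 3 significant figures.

m₀ = payload + dry + propellant = 8,670 + 22,830 + 270,600 = 302,100 kg.
m_f = payload + dry = 8,670 + 22,830 = 31,500 kg.
By the Tsiolkovsky rocket equation, Δv = v_e · ln(m₀/m_f) = 4470.0 × ln(9.59) = 4470.0 × 2.2608 ≈ 10105.6 m/s.

Δv ≈ 10100 m/s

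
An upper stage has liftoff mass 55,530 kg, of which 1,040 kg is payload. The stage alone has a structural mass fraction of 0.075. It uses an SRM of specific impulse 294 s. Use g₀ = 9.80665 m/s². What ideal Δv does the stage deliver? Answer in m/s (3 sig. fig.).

Δv ≈ 6870 m/s

Stage wet mass = m₀ − payload = 55,530 − 1,040 = 54,490 kg.
Stage dry mass = ε × stage wet mass = 0.075 × 54,490 = 4,086.75 kg.
Burnout mass m_f = stage dry + payload = 4,086.75 + 1,040 = 5,126.75 kg.
v_e = Isp · g₀ = 294 × 9.80665 = 2883.2 m/s.
Using Δv = v_e ln(m₀/m_f): Δv = v_e · ln(55,530/5,126.75) = 2883.2 × ln(10.83) = 2883.2 × 2.3825 ≈ 6869 m/s.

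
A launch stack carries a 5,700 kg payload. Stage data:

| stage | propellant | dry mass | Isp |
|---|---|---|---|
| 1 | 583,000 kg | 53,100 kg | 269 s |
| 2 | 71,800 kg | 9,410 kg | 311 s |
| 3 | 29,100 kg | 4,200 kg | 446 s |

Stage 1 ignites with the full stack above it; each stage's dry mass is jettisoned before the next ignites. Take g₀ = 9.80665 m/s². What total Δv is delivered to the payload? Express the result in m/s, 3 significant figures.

Ignition mass of stage 1 = 583,000+53,100 + 71,800+9,410 + 29,100+4,200 + 5,700 = 756,310 kg.
Stage 1: m₀ = 756,310 kg, m_f = 756,310 − 583,000 = 173,310 kg; Δv = 269×9.80665×ln(4.364) = 2638.0×1.4734 ≈ 3887 m/s.
Stage 2: m₀ = 120,210 kg, m_f = 120,210 − 71,800 = 48,410 kg; Δv = 311×9.80665×ln(2.483) = 3049.9×0.9095 ≈ 2774 m/s.
Stage 3: m₀ = 39,000 kg, m_f = 39,000 − 29,100 = 9,900 kg; Δv = 446×9.80665×ln(3.939) = 4373.8×1.3710 ≈ 5997 m/s.
Total Δv = 3887 + 2774 + 5997 = 12658 m/s.

Δv ≈ 12700 m/s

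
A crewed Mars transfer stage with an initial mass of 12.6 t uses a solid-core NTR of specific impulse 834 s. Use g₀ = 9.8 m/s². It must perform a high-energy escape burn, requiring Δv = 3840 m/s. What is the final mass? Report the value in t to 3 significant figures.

final mass ≈ 7.88 t

v_e = Isp · g₀ = 834 × 9.8 = 8173.2 m/s.
By the Tsiolkovsky rocket equation, m₀/m_f = exp(Δv / v_e) = exp(3840 / 8173.2) = exp(0.4698) = 1.5997.
m_f = m₀ / 1.5997 = 12.6 / 1.5997 = 7.87648 t.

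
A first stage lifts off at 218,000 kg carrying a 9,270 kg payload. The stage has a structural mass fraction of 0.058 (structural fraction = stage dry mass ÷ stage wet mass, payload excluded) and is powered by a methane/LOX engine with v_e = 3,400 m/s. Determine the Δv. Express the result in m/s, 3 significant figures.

Stage wet mass = m₀ − payload = 218,000 − 9,270 = 208,730 kg.
Stage dry mass = ε × stage wet mass = 0.058 × 208,730 = 12,106.3 kg.
Burnout mass m_f = stage dry + payload = 12,106.3 + 9,270 = 21,376.3 kg.
By the Tsiolkovsky rocket equation, Δv = v_e · ln(218,000/21,376.3) = 3400.0 × ln(10.2) = 3400.0 × 2.3222 ≈ 7896 m/s.

Δv ≈ 7900 m/s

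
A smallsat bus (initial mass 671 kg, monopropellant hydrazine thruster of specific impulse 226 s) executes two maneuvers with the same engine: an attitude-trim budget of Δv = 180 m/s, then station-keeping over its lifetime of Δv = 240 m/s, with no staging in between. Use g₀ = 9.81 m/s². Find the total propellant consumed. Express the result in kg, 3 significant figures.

total propellant consumed ≈ 116 kg

v_e = Isp · g₀ = 226 × 9.81 = 2217.1 m/s.
After the first burn: m = 671 × exp(−180/2217.1) = 671 × 0.92202 = 618.675 kg.
After the second burn: m = 618.675 × exp(−240/2217.1) = 618.675 × 0.89740 = 555.199 kg.
Total propellant = m₀ − m_final = 671 − 555.199 = 115.801 kg.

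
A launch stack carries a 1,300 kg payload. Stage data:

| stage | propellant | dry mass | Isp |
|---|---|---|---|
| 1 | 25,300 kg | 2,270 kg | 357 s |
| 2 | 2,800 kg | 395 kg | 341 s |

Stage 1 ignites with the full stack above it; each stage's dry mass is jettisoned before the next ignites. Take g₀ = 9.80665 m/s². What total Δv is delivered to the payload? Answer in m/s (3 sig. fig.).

Ignition mass of stage 1 = 25,300+2,270 + 2,800+395 + 1,300 = 32,065 kg.
Stage 1: m₀ = 32,065 kg, m_f = 32,065 − 25,300 = 6,765 kg; Δv = 357×9.80665×ln(4.74) = 3501.0×1.5560 ≈ 5448 m/s.
Stage 2: m₀ = 4,495 kg, m_f = 4,495 − 2,800 = 1,695 kg; Δv = 341×9.80665×ln(2.652) = 3344.1×0.9753 ≈ 3261 m/s.
Total Δv = 5448 + 3261 = 8709 m/s.

Δv ≈ 8710 m/s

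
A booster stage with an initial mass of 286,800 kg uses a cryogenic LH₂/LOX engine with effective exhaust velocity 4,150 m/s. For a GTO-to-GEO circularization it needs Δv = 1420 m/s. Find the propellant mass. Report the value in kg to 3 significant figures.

propellant mass ≈ 83100 kg

m₀/m_f = exp(Δv / v_e) = exp(1420 / 4150.0) = exp(0.3422) = 1.4080.
m_f = 286,800 / 1.4080 = 203,693 kg, so propellant = m₀ − m_f = 286,800 − 203,693 = 83,107 kg.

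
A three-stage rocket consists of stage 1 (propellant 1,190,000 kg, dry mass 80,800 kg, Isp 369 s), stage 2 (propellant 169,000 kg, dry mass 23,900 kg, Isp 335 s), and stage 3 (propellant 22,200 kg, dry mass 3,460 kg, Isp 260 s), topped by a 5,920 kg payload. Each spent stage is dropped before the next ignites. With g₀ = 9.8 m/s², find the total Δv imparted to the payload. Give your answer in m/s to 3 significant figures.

Ignition mass of stage 1 = 1,190,000+80,800 + 169,000+23,900 + 22,200+3,460 + 5,920 = 1,495,280 kg.
Stage 1: m₀ = 1,495,280 kg, m_f = 1,495,280 − 1,190,000 = 305,280 kg; Δv = 369×9.8×ln(4.898) = 3616.2×1.5888 ≈ 5746 m/s.
Stage 2: m₀ = 224,480 kg, m_f = 224,480 − 169,000 = 55,480 kg; Δv = 335×9.8×ln(4.046) = 3283.0×1.3978 ≈ 4589 m/s.
Stage 3: m₀ = 31,580 kg, m_f = 31,580 − 22,200 = 9,380 kg; Δv = 260×9.8×ln(3.367) = 2548.0×1.2139 ≈ 3093 m/s.
Total Δv = 5746 + 4589 + 3093 = 13428 m/s.

Δv ≈ 13400 m/s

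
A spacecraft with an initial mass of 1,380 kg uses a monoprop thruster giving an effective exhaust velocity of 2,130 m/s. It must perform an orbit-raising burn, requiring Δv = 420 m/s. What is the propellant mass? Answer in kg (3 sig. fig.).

propellant mass ≈ 247 kg

m₀/m_f = exp(Δv / v_e) = exp(420 / 2130.0) = exp(0.1972) = 1.2180.
m_f = 1,380 / 1.2180 = 1,133 kg, so propellant = m₀ − m_f = 1,380 − 1,133 = 247 kg.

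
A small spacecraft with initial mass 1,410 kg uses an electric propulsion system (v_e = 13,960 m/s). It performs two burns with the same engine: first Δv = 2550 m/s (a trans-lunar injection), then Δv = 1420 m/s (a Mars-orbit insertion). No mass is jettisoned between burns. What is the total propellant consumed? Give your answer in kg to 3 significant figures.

total propellant consumed ≈ 349 kg

After the first burn: m = 1410 × exp(−2550/13960.0) = 1410 × 0.83305 = 1,174.6 kg.
After the second burn: m = 1,174.6 × exp(−1420/13960.0) = 1,174.6 × 0.90328 = 1,060.99 kg.
Total propellant = m₀ − m_final = 1410 − 1,060.99 = 349.01 kg.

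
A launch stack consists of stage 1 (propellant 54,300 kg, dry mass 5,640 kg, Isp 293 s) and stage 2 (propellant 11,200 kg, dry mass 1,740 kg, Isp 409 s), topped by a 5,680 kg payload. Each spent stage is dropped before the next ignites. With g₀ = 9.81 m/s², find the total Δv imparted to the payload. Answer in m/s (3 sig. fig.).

Ignition mass of stage 1 = 54,300+5,640 + 11,200+1,740 + 5,680 = 78,560 kg.
Stage 1: m₀ = 78,560 kg, m_f = 78,560 − 54,300 = 24,260 kg; Δv = 293×9.81×ln(3.238) = 2874.3×1.1750 ≈ 3377 m/s.
Stage 2: m₀ = 18,620 kg, m_f = 18,620 − 11,200 = 7,420 kg; Δv = 409×9.81×ln(2.509) = 4012.3×0.9201 ≈ 3692 m/s.
Total Δv = 3377 + 3692 = 7069 m/s.

Δv ≈ 7070 m/s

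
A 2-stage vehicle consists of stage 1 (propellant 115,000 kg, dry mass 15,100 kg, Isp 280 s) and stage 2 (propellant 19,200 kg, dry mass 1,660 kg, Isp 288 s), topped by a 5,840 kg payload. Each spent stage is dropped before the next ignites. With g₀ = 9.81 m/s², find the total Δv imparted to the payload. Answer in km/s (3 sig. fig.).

Ignition mass of stage 1 = 115,000+15,100 + 19,200+1,660 + 5,840 = 156,800 kg.
Stage 1: m₀ = 156,800 kg, m_f = 156,800 − 115,000 = 41,800 kg; Δv = 280×9.81×ln(3.751) = 2746.8×1.3221 ≈ 3631 m/s.
Stage 2: m₀ = 26,700 kg, m_f = 26,700 − 19,200 = 7,500 kg; Δv = 288×9.81×ln(3.56) = 2825.3×1.2698 ≈ 3587 m/s.
Total Δv = 3631 + 3587 = 7218 m/s.

Δv ≈ 7.22 km/s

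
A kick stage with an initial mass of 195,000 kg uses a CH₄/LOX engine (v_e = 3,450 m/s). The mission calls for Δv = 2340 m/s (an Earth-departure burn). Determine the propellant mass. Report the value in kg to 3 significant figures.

m₀/m_f = exp(Δv / v_e) = exp(2340 / 3450.0) = exp(0.6783) = 1.9704.
m_f = 195,000 / 1.9704 = 98,964.7 kg, so propellant = m₀ − m_f = 195,000 − 98,964.7 = 96,035.3 kg.

propellant mass ≈ 96000 kg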